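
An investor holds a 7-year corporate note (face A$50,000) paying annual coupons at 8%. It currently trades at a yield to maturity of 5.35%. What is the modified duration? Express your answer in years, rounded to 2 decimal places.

5.44 years

Periodic yield y = 0.0535. First find Macaulay duration:
  t   CF        PV=CF/(1+0.0535)^t    t·PV
  1     4,000.00     3,796.8676     3,796.8676
  2     4,000.00     3,604.0509     7,208.1017
  3     4,000.00     3,421.0260    10,263.0779
  4     4,000.00     3,247.2957    12,989.1826
  5     4,000.00     3,082.3879    15,411.9395
  6     4,000.00     2,925.8547    17,555.1281
  7    54,000.00    37,493.1544   262,452.0807
  Σ                 57,570.6370   329,676.3782
P = 57,570.6370; Macaulay duration = 329,676.3782 / 57,570.6370 = 5.72647 years.
Modified duration = D_Mac / (1 + y) = 5.72647 / 1.0535 = 5.43566 years.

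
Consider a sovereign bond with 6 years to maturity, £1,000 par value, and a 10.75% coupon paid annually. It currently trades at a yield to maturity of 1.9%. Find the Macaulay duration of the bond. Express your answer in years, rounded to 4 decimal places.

4.9691 years

Periodic yield y = 0.019. Discount each cash flow and weight by its year:
  t   CF        PV=CF/(1+0.019)^t    t·PV
  1       107.50       105.4956       105.4956
  2       107.50       103.5285       207.0571
  3       107.50       101.5982       304.7945
  4       107.50        99.7038       398.8152
  5       107.50        97.8448       489.2238
  6     1,107.50       989.2331     5,935.3985
  Σ                  1,497.4039     7,440.7847
Price P = Σ PV = 1,497.4039.
Macaulay duration = Σ(t·PV) / P = 7,440.7847 / 1,497.4039 = 4.96912 years.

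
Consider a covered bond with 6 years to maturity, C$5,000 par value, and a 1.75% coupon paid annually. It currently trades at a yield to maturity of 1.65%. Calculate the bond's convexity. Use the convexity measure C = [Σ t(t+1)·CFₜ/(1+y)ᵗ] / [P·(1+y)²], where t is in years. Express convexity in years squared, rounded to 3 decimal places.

38.384

With y = 0.0165:
  t   CF        PV=CF/(1+0.0165)^t    t·PV        t(t+1)·PV
  1        87.50        86.0797        86.0797         172.1594
  2        87.50        84.6824       169.3649         508.0946
  3        87.50        83.3078       249.9235         999.6941
  4        87.50        81.9556       327.8223       1,639.1116
  5        87.50        80.6253       403.1263       2,418.7579
  6     5,087.50     4,611.6902    27,670.1412     193,690.9881
  Σ                  5,028.3410    28,906.4579     199,428.8056
P = 5,028.3410.
Convexity = Σ t(t+1)·PV / [P·(1+y)²] = 199,428.8056 / (5,028.3410 × 1.033272) = 38.38384.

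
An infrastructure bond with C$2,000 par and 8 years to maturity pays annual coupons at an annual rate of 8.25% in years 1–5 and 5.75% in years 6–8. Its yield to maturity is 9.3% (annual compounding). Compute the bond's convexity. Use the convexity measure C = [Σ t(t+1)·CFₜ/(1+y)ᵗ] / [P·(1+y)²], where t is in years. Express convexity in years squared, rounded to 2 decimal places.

With y = 0.093:
  t   CF        PV=CF/(1+0.093)^t    t·PV        t(t+1)·PV
  1       165.00       150.9607       150.9607         301.9213
  2       165.00       138.1159       276.2318         828.6953
  3       165.00       126.3640       379.0921       1,516.3683
  4       165.00       115.6121       462.4484       2,312.2420
  5       165.00       105.7750       528.8751       3,173.2507
  6       115.00        67.4492       404.6953       2,832.8668
  7       115.00        61.7102       431.9712       3,455.7692
  8     2,115.00     1,038.3627     8,306.9015      74,762.1139
  Σ                  1,804.3498    10,941.1760      89,183.2277
P = 1,804.3498.
Convexity = Σ t(t+1)·PV / [P·(1+y)²] = 89,183.2277 / (1,804.3498 × 1.194649) = 41.37349.

41.37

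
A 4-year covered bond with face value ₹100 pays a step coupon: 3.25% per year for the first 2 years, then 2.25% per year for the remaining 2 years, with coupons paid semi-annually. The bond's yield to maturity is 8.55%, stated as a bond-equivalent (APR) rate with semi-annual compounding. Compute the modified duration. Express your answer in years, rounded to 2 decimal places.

3.61 years

Periodic yield y = 0.04275. First find Macaulay duration:
  t   CF        PV=CF/(1+0.04275)^t    t·PV
  1        1.625         1.5584         1.5584
  2        1.625         1.4945         2.9890
  3        1.625         1.4332         4.2997
  4        1.625         1.3745         5.4978
  5        1.125         0.9125         4.5627
  6        1.125         0.8751         5.2508
  7        1.125         0.8392         5.8747
  8      101.125        72.3464       578.7712
  Σ                     80.8339       608.8043
P = 80.8339; Macaulay duration = 608.8043 / 80.8339 = 7.53155 half-year periods = 3.76577 years.
Modified duration = D_Mac / (1 + y) = 3.76577 / 1.04275 = 3.61139 years.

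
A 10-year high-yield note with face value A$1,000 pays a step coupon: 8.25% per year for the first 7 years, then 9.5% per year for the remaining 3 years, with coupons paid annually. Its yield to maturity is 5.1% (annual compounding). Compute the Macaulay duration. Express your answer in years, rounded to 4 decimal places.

Periodic yield y = 0.051. Discount each cash flow and weight by its year:
  t   CF        PV=CF/(1+0.051)^t    t·PV
  1        82.50        78.4967        78.4967
  2        82.50        74.6876       149.3752
  3        82.50        71.0634       213.1901
  4        82.50        67.6150       270.4600
  5        82.50        64.3340       321.6699
  6        82.50        61.2122       367.2729
  7        82.50        58.2418       407.6927
  8        95.00        63.8119       510.4954
  9        95.00        60.7154       546.4390
  10    1,095.00       665.8662     6,658.6618
  Σ                  1,266.0441     9,523.7538
Price P = Σ PV = 1,266.0441.
Macaulay duration = Σ(t·PV) / P = 9,523.7538 / 1,266.0441 = 7.52245 years.

7.5224 years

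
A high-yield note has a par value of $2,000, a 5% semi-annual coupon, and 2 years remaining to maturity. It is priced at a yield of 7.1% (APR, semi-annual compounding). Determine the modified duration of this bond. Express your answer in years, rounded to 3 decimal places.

Periodic yield y = 0.0355. First find Macaulay duration:
  t   CF        PV=CF/(1+0.0355)^t    t·PV
  1        50.00        48.2859        48.2859
  2        50.00        46.6305        93.2609
  3        50.00        45.0318       135.0955
  4     2,050.00     1,783.0086     7,132.0346
  Σ                  1,922.9568     7,408.6769
P = 1,922.9568; Macaulay duration = 7,408.6769 / 1,922.9568 = 3.85275 half-year periods = 1.92638 years.
Modified duration = D_Mac / (1 + y) = 1.92638 / 1.0355 = 1.86033 years.

1.860 years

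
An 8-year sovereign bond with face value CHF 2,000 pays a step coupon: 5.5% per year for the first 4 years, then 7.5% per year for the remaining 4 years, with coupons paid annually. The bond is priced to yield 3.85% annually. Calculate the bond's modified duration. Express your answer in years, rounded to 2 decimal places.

Periodic yield y = 0.0385. First find Macaulay duration:
  t   CF        PV=CF/(1+0.0385)^t    t·PV
  1       110.00       105.9220       105.9220
  2       110.00       101.9952       203.9904
  3       110.00        98.2140       294.6419
  4       110.00        94.5729       378.2916
  5       150.00       124.1820       620.9101
  6       150.00       119.5783       717.4696
  7       150.00       115.1452       806.0162
  8     2,150.00     1,589.2289    12,713.8312
  Σ                  2,348.8384    15,841.0730
P = 2,348.8384; Macaulay duration = 15,841.0730 / 2,348.8384 = 6.74422 years.
Modified duration = D_Mac / (1 + y) = 6.74422 / 1.0385 = 6.49419 years.

6.49 years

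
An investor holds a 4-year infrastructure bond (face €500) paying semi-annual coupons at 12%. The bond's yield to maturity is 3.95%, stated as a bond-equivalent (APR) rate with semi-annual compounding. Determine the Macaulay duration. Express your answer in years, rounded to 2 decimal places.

Periodic yield y = 0.01975. Discount each cash flow and weight by its period:
  t   CF        PV=CF/(1+0.01975)^t    t·PV
  1        30.00        29.4190        29.4190
  2        30.00        28.8492        57.6984
  3        30.00        28.2905        84.8714
  4        30.00        27.7426       110.9702
  5        30.00        27.2052       136.0262
  6        30.00        26.6784       160.0701
  7        30.00        26.1617       183.1316
  8       530.00       453.2378     3,625.9027
  Σ                    647.5843     4,388.0896
Price P = Σ PV = 647.5843.
Macaulay duration = Σ(t·PV) / P = 4,388.0896 / 647.5843 = 6.77609 half-year periods.
In years: 6.77609 / 2 = 3.38805 years.

3.39 years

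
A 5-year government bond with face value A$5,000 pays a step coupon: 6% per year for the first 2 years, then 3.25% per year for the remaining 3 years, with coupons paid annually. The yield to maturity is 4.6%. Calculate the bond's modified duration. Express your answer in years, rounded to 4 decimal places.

4.3197 years

Periodic yield y = 0.046. First find Macaulay duration:
  t   CF        PV=CF/(1+0.046)^t    t·PV
  1       300.00       286.8069       286.8069
  2       300.00       274.1940       548.3879
  3       162.50       141.9902       425.9705
  4       162.50       135.7459       542.9835
  5     5,162.50     4,122.8890    20,614.4450
  Σ                  4,961.6259    22,418.5938
P = 4,961.6259; Macaulay duration = 22,418.5938 / 4,961.6259 = 4.51840 years.
Modified duration = D_Mac / (1 + y) = 4.51840 / 1.046 = 4.31969 years.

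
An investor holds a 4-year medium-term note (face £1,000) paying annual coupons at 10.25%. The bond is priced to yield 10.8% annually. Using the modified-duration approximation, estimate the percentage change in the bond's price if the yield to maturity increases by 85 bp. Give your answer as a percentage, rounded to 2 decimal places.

-2.66%

Periodic yield y = 0.108. Modified duration first:
  t   CF        PV=CF/(1+0.108)^t    t·PV
  1       102.50        92.5090        92.5090
  2       102.50        83.4919       166.9838
  3       102.50        75.3537       226.0611
  4     1,102.50       731.5088     2,926.0352
  Σ                    982.8634     3,411.5891
P = 982.8634; D_Mac = 3.47107 yrs; D_mod = 3.47107/(1+0.108) = 3.13274 yrs.
ΔP/P ≈ -D_mod · Δy = -3.13274 × (+0.0085) = -0.026628 = -2.6628%.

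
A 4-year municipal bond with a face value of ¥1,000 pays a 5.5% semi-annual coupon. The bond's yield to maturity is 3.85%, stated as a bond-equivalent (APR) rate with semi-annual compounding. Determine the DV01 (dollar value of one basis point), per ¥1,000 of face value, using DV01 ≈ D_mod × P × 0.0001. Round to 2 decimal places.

¥0.38

Periodic yield y = 0.01925.
  t   CF        PV=CF/(1+0.01925)^t    t·PV
  1        27.50        26.9806        26.9806
  2        27.50        26.4711        52.9421
  3        27.50        25.9711        77.9133
  4        27.50        25.4806       101.9224
  5        27.50        24.9994       124.9969
  6        27.50        24.5272       147.1633
  7        27.50        24.0640       168.4479
  8     1,027.50       882.1371     7,057.0965
  Σ                  1,060.6310     7,757.4631
P = 1,060.6310; D_Mac = 7.31401 half-year periods = 3.65700 yrs; D_mod = 3.58794 yrs.
DV01 ≈ 3.58794 × 1,060.6310 × 0.0001 = 0.380548.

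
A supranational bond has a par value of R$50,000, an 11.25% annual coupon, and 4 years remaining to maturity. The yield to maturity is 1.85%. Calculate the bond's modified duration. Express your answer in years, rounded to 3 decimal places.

Periodic yield y = 0.0185. First find Macaulay duration:
  t   CF        PV=CF/(1+0.0185)^t    t·PV
  1     5,625.00     5,522.8277     5,522.8277
  2     5,625.00     5,422.5112    10,845.0225
  3     5,625.00     5,324.0169    15,972.0508
  4    55,625.00    51,692.3041   206,769.2164
  Σ                 67,961.6599   239,109.1173
P = 67,961.6599; Macaulay duration = 239,109.1173 / 67,961.6599 = 3.51829 years.
Modified duration = D_Mac / (1 + y) = 3.51829 / 1.0185 = 3.45439 years.

3.454 years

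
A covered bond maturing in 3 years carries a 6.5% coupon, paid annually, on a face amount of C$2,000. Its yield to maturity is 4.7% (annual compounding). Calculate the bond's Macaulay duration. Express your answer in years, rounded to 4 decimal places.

2.8252 years

Periodic yield y = 0.047. Discount each cash flow and weight by its year:
  t   CF        PV=CF/(1+0.047)^t    t·PV
  1       130.00       124.1643       124.1643
  2       130.00       118.5905       237.1810
  3     2,130.00     1,855.8358     5,567.5075
  Σ                  2,098.5906     5,928.8529
Price P = Σ PV = 2,098.5906.
Macaulay duration = Σ(t·PV) / P = 5,928.8529 / 2,098.5906 = 2.82516 years.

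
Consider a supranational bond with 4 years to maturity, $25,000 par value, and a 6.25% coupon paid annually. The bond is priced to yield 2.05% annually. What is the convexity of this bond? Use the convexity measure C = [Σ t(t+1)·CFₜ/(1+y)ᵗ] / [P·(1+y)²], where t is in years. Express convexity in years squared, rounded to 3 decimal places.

17.207

With y = 0.0205:
  t   CF        PV=CF/(1+0.0205)^t    t·PV        t(t+1)·PV
  1     1,562.50     1,531.1122     1,531.1122       3,062.2244
  2     1,562.50     1,500.3549     3,000.7098       9,002.1295
  3     1,562.50     1,470.2155     4,410.6465      17,642.5861
  4    26,562.50    24,491.5861    97,966.3444     489,831.7218
  Σ                 28,993.2687   106,908.8129     519,538.6618
P = 28,993.2687.
Convexity = Σ t(t+1)·PV / [P·(1+y)²] = 519,538.6618 / (28,993.2687 × 1.041420) = 17.20658.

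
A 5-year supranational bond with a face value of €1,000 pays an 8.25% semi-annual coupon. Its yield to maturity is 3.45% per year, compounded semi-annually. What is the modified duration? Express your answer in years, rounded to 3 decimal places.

Periodic yield y = 0.01725. First find Macaulay duration:
  t   CF        PV=CF/(1+0.01725)^t    t·PV
  1        41.25        40.5505        40.5505
  2        41.25        39.8629        79.7257
  3        41.25        39.1869       117.5607
  4        41.25        38.5224       154.0895
  5        41.25        37.8691       189.3457
  6        41.25        37.2270       223.3619
  7        41.25        36.5957       256.1699
  8        41.25        35.9751       287.8010
  9        41.25        35.3651       318.2857
  10    1,041.25       877.5624     8,775.6244
  Σ                  1,218.7171    10,442.5151
P = 1,218.7171; Macaulay duration = 10,442.5151 / 1,218.7171 = 8.56845 half-year periods = 4.28422 years.
Modified duration = D_Mac / (1 + y) = 4.28422 / 1.01725 = 4.21157 years.

4.212 years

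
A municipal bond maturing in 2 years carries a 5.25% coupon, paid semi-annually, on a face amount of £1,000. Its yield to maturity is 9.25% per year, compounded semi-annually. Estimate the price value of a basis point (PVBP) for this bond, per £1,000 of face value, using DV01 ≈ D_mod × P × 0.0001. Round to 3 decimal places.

£0.170

Periodic yield y = 0.04625.
  t   CF        PV=CF/(1+0.04625)^t    t·PV
  1        26.25        25.0896        25.0896
  2        26.25        23.9805        47.9610
  3        26.25        22.9204        68.7613
  4     1,026.25       856.4683     3,425.8731
  Σ                    928.4588     3,567.6851
P = 928.4588; D_Mac = 3.84259 half-year periods = 1.92129 yrs; D_mod = 1.83636 yrs.
DV01 ≈ 1.83636 × 928.4588 × 0.0001 = 0.170499.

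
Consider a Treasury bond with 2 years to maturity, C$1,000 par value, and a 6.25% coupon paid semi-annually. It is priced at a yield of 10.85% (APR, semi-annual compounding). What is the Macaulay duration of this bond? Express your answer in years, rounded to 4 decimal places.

1.9065 years

Periodic yield y = 0.05425. Discount each cash flow and weight by its period:
  t   CF        PV=CF/(1+0.05425)^t    t·PV
  1        31.25        29.6419        29.6419
  2        31.25        28.1166        56.2332
  3        31.25        26.6698        80.0093
  4     1,031.25       834.8136     3,339.2545
  Σ                    919.2419     3,505.1389
Price P = Σ PV = 919.2419.
Macaulay duration = Σ(t·PV) / P = 3,505.1389 / 919.2419 = 3.81308 half-year periods.
In years: 3.81308 / 2 = 1.90654 years.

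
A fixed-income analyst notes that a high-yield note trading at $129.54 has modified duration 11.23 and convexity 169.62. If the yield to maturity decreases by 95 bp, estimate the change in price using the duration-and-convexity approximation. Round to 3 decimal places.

+$14.811

Duration effect: -D_mod·Δy = -11.23 × (-0.0095) = +0.106685
Convexity effect: ½·C·(Δy)² = 0.5 × 169.62 × (-0.0095)² = +0.0076541025
ΔP/P ≈ +0.106685 + 0.0076541025 = +0.1143391025
ΔP ≈ 129.54 × (+0.1143391025) = +14.81148733785.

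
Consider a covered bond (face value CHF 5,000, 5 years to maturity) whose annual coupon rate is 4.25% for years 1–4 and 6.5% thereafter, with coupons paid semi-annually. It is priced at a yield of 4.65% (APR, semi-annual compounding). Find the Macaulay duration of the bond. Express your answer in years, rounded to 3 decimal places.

Periodic yield y = 0.02325. Discount each cash flow and weight by its period:
  t   CF        PV=CF/(1+0.02325)^t    t·PV
  1       106.25       103.8358       103.8358
  2       106.25       101.4765       202.9530
  3       106.25        99.1708       297.5123
  4       106.25        96.9174       387.6698
  5       106.25        94.7153       473.5765
  6       106.25        92.5632       555.3793
  7       106.25        90.4600       633.2201
  8       106.25        88.4046       707.2369
  9       162.50       132.1349     1,189.2142
  10    5,162.50     4,102.4428    41,024.4277
  Σ                  5,002.1213    45,575.0256
Price P = Σ PV = 5,002.1213.
Macaulay duration = Σ(t·PV) / P = 45,575.0256 / 5,002.1213 = 9.11114 half-year periods.
In years: 9.11114 / 2 = 4.55557 years.

4.556 years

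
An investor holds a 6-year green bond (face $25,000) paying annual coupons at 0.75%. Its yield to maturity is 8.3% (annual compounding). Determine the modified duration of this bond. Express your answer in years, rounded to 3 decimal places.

5.408 years

Periodic yield y = 0.083. First find Macaulay duration:
  t   CF        PV=CF/(1+0.083)^t    t·PV
  1       187.50       173.1302       173.1302
  2       187.50       159.8617       319.7233
  3       187.50       147.6100       442.8301
  4       187.50       136.2974       545.1894
  5       187.50       125.8517       629.2584
  6    25,187.50    15,610.4105    93,662.4630
  Σ                 16,353.1614    95,772.5945
P = 16,353.1614; Macaulay duration = 95,772.5945 / 16,353.1614 = 5.85652 years.
Modified duration = D_Mac / (1 + y) = 5.85652 / 1.083 = 5.40768 years.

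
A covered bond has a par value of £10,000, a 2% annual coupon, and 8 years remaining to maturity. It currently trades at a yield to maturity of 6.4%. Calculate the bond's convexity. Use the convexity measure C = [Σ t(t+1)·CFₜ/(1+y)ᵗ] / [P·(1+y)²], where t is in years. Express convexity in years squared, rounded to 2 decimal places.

With y = 0.064:
  t   CF        PV=CF/(1+0.064)^t    t·PV        t(t+1)·PV
  1       200.00       187.9699       187.9699         375.9398
  2       200.00       176.6635       353.3269       1,059.9808
  3       200.00       166.0371       498.1113       1,992.4451
  4       200.00       156.0499       624.1996       3,120.9979
  5       200.00       146.6634       733.3172       4,399.9031
  6       200.00       137.8416       827.0495       5,789.3462
  7       200.00       129.5504       906.8525       7,254.8198
  8    10,200.00     6,209.6504    49,677.2029     447,094.8265
  Σ                  7,310.4261    53,808.0298     471,088.2591
P = 7,310.4261.
Convexity = Σ t(t+1)·PV / [P·(1+y)²] = 471,088.2591 / (7,310.4261 × 1.132096) = 56.92150.

56.92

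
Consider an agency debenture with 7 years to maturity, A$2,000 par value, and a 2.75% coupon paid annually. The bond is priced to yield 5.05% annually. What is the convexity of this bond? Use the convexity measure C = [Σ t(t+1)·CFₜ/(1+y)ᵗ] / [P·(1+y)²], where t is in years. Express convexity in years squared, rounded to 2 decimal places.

45.14

With y = 0.0505:
  t   CF        PV=CF/(1+0.0505)^t    t·PV        t(t+1)·PV
  1        55.00        52.3560        52.3560         104.7120
  2        55.00        49.8391        99.6783         299.0349
  3        55.00        47.4433       142.3298         569.3191
  4        55.00        45.1626       180.6502         903.2510
  5        55.00        42.9915       214.9574       1,289.7444
  6        55.00        40.9248       245.5487       1,718.8407
  7     2,055.00     1,455.5912    10,189.1386      81,513.1086
  Σ                  1,734.3085    11,124.6590      86,398.0109
P = 1,734.3085.
Convexity = Σ t(t+1)·PV / [P·(1+y)²] = 86,398.0109 / (1,734.3085 × 1.103550) = 45.14247.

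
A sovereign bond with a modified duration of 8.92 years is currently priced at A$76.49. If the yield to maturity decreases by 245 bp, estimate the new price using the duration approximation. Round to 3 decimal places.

Duration approximation: ΔP/P ≈ -D_mod · Δy = -8.92 × (-0.0245) = +0.218540.
New price ≈ 76.49 × (1 + 0.218540) = 93.2061246.

A$93.206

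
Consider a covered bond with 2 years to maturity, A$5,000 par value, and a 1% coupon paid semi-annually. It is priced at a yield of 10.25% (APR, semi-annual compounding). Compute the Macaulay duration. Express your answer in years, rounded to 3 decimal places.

1.983 years

Periodic yield y = 0.05125. Discount each cash flow and weight by its period:
  t   CF        PV=CF/(1+0.05125)^t    t·PV
  1        25.00        23.7812        23.7812
  2        25.00        22.6218        45.2437
  3        25.00        21.5190        64.5570
  4     5,025.00     4,114.4523    16,457.8092
  Σ                  4,182.3743    16,591.3910
Price P = Σ PV = 4,182.3743.
Macaulay duration = Σ(t·PV) / P = 16,591.3910 / 4,182.3743 = 3.96698 half-year periods.
In years: 3.96698 / 2 = 1.98349 years.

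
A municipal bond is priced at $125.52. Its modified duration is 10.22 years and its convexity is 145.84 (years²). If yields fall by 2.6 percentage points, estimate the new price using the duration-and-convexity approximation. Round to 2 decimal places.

$165.06

Duration effect: -D_mod·Δy = -10.22 × (-0.026) = +0.265720
Convexity effect: ½·C·(Δy)² = 0.5 × 145.84 × (-0.026)² = +0.04929392
ΔP/P ≈ +0.265720 + 0.04929392 = +0.31501392
New price ≈ 125.52 × (1 + 0.31501392) = 165.0605472384.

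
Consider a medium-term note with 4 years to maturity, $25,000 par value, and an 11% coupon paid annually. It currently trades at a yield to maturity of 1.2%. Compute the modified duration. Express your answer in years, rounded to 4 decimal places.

3.4894 years

Periodic yield y = 0.012. First find Macaulay duration:
  t   CF        PV=CF/(1+0.012)^t    t·PV
  1     2,750.00     2,717.3913     2,717.3913
  2     2,750.00     2,685.1693     5,370.3385
  3     2,750.00     2,653.3293     7,959.9880
  4    27,750.00    26,457.0207   105,828.0829
  Σ                 34,512.9106   121,875.8007
P = 34,512.9106; Macaulay duration = 121,875.8007 / 34,512.9106 = 3.53131 years.
Modified duration = D_Mac / (1 + y) = 3.53131 / 1.012 = 3.48944 years.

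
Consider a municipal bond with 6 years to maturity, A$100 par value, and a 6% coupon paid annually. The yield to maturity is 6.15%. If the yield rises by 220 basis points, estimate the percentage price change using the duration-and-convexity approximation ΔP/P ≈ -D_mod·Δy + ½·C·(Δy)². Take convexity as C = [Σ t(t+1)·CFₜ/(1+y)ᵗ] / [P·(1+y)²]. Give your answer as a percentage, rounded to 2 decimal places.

With y = 0.0615:
  t   CF        PV=CF/(1+0.0615)^t    t·PV        t(t+1)·PV
  1         6.00         5.6524         5.6524          11.3048
  2         6.00         5.3249        10.6498          31.9494
  3         6.00         5.0164        15.0492          60.1967
  4         6.00         4.7258        18.9030          94.5151
  5         6.00         4.4520        22.2598         133.5588
  6       106.00        74.0945       444.5669       3,111.9683
  Σ                     99.2659       517.0811       3,443.4930
P = 99.2659; D_Mac = 5.20905 yrs; D_mod = 4.90726 yrs; C = 30.78643.
Duration effect: -4.90726 × (+0.022) = -0.107960
Convexity effect: 0.5 × 30.78643 × (0.022)² = +0.0074503
ΔP/P ≈ -0.107960 + 0.0074503 = -0.100509 = -10.0509%.

-10.05%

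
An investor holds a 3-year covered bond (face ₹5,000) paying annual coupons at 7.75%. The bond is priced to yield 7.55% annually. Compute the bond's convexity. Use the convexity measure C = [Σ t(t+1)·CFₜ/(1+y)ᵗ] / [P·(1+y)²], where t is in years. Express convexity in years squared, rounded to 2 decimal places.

With y = 0.0755:
  t   CF        PV=CF/(1+0.0755)^t    t·PV        t(t+1)·PV
  1       387.50       360.2975       360.2975         720.5951
  2       387.50       335.0047       670.0094       2,010.0281
  3     5,387.50     4,330.6794    12,992.0383      51,968.1534
  Σ                  5,025.9817    14,022.3452      54,698.7766
P = 5,025.9817.
Convexity = Σ t(t+1)·PV / [P·(1+y)²] = 54,698.7766 / (5,025.9817 × 1.156700) = 9.40884.

9.41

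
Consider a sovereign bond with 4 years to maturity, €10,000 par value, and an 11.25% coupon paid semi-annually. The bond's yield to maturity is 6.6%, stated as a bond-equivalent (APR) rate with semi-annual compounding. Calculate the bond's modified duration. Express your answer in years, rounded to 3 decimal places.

3.276 years

Periodic yield y = 0.033. First find Macaulay duration:
  t   CF        PV=CF/(1+0.033)^t    t·PV
  1       562.50       544.5305       544.5305
  2       562.50       527.1350     1,054.2701
  3       562.50       510.2953     1,530.8859
  4       562.50       493.9935     1,975.9740
  5       562.50       478.2125     2,391.0625
  6       562.50       462.9356     2,777.6137
  7       562.50       448.1468     3,137.0274
  8    10,562.50     8,146.3703    65,170.9628
  Σ                 11,611.6196    78,582.3269
P = 11,611.6196; Macaulay duration = 78,582.3269 / 11,611.6196 = 6.76756 half-year periods = 3.38378 years.
Modified duration = D_Mac / (1 + y) = 3.38378 / 1.033 = 3.27568 years.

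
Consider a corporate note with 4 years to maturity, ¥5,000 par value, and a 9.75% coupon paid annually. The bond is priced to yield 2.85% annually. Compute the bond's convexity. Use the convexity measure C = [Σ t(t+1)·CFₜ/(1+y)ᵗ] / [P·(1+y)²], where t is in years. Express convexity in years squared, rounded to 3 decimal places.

With y = 0.0285:
  t   CF        PV=CF/(1+0.0285)^t    t·PV        t(t+1)·PV
  1       487.50       473.9912       473.9912         947.9825
  2       487.50       460.8568       921.7137       2,765.1410
  3       487.50       448.0864     1,344.2591       5,377.0364
  4     5,487.50     4,904.0778    19,616.3111      98,081.5555
  Σ                  6,287.0122    22,356.2751     107,171.7154
P = 6,287.0122.
Convexity = Σ t(t+1)·PV / [P·(1+y)²] = 107,171.7154 / (6,287.0122 × 1.057812) = 16.11489.

16.115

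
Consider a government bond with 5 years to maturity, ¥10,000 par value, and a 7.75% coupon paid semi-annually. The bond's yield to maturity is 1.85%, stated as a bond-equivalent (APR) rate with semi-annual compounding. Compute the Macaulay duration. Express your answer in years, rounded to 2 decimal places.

Periodic yield y = 0.00925. Discount each cash flow and weight by its period:
  t   CF        PV=CF/(1+0.00925)^t    t·PV
  1       387.50       383.9485       383.9485
  2       387.50       380.4295       760.8590
  3       387.50       376.9428     1,130.8283
  4       387.50       373.4880     1,493.9521
  5       387.50       370.0649     1,850.3246
  6       387.50       366.6732     2,200.0391
  7       387.50       363.3126     2,543.1879
  8       387.50       359.9827     2,879.8617
  9       387.50       356.6834     3,210.1505
  10   10,387.50     9,473.7835    94,737.8350
  Σ                 12,805.3090   111,190.9867
Price P = Σ PV = 12,805.3090.
Macaulay duration = Σ(t·PV) / P = 111,190.9867 / 12,805.3090 = 8.68319 half-year periods.
In years: 8.68319 / 2 = 4.34160 years.

4.34 years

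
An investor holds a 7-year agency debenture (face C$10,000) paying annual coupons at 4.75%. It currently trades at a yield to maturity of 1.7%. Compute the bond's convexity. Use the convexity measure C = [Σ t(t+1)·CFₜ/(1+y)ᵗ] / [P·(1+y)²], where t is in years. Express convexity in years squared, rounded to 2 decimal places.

With y = 0.017:
  t   CF        PV=CF/(1+0.017)^t    t·PV        t(t+1)·PV
  1       475.00       467.0600       467.0600         934.1200
  2       475.00       459.2527       918.5054       2,755.5161
  3       475.00       451.5759     1,354.7277       5,418.9107
  4       475.00       444.0274     1,776.1097       8,880.5486
  5       475.00       436.6051     2,183.0257      13,098.1542
  6       475.00       429.3069     2,575.8415      18,030.8908
  7    10,475.00     9,309.0928    65,163.6498     521,309.1986
  Σ                 11,996.9209    74,438.9198     570,427.3389
P = 11,996.9209.
Convexity = Σ t(t+1)·PV / [P·(1+y)²] = 570,427.3389 / (11,996.9209 × 1.034289) = 45.97150.

45.97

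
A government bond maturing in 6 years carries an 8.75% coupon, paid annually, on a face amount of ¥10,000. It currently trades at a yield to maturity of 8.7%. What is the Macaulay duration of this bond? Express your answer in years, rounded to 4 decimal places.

Periodic yield y = 0.087. Discount each cash flow and weight by its year:
  t   CF        PV=CF/(1+0.087)^t    t·PV
  1       875.00       804.9678       804.9678
  2       875.00       740.5408     1,481.0815
  3       875.00       681.2702     2,043.8107
  4       875.00       626.7436     2,506.9742
  5       875.00       576.5810     2,882.9050
  6    10,875.00     6,592.5283    39,555.1696
  Σ                 10,022.6316    49,274.9089
Price P = Σ PV = 10,022.6316.
Macaulay duration = Σ(t·PV) / P = 49,274.9089 / 10,022.6316 = 4.91636 years.

4.9164 years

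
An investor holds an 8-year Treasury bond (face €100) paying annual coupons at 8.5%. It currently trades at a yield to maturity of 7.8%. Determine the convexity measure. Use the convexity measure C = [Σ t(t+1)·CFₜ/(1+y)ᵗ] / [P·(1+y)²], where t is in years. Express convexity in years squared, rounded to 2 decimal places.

With y = 0.078:
  t   CF        PV=CF/(1+0.078)^t    t·PV        t(t+1)·PV
  1         8.50         7.8850         7.8850          15.7699
  2         8.50         7.3144        14.6289          43.8867
  3         8.50         6.7852        20.3556          81.4224
  4         8.50         6.2942        25.1770         125.8850
  5         8.50         5.8388        29.1941         175.1646
  6         8.50         5.4163        32.4981         227.4865
  7         8.50         5.0244        35.1711         281.3686
  8       108.50        59.4949       475.9591       4,283.6319
  Σ                    104.0534       640.8688       5,234.6156
P = 104.0534.
Convexity = Σ t(t+1)·PV / [P·(1+y)²] = 5,234.6156 / (104.0534 × 1.162084) = 43.29036.

43.29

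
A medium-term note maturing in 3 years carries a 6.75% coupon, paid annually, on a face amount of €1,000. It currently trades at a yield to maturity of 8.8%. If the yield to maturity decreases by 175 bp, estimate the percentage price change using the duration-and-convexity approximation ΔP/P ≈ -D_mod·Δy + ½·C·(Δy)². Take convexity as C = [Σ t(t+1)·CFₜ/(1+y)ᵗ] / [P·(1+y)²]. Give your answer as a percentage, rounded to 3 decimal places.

With y = 0.088:
  t   CF        PV=CF/(1+0.088)^t    t·PV        t(t+1)·PV
  1        67.50        62.0404        62.0404         124.0809
  2        67.50        57.0225       114.0449         342.1348
  3     1,067.50       828.8600     2,486.5801       9,946.3204
  Σ                    947.9229     2,662.6655      10,412.5360
P = 947.9229; D_Mac = 2.80895 yrs; D_mod = 2.58175 yrs; C = 9.27952.
Duration effect: -2.58175 × (-0.0175) = +0.045181
Convexity effect: 0.5 × 9.27952 × (-0.0175)² = +0.0014209
ΔP/P ≈ +0.045181 + 0.0014209 = +0.046602 = +4.6602%.

+4.660%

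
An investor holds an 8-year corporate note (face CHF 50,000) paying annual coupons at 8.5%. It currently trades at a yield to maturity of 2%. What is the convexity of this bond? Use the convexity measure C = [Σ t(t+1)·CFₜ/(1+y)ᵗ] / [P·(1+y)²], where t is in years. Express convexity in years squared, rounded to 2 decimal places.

51.76

With y = 0.02:
  t   CF        PV=CF/(1+0.02)^t    t·PV        t(t+1)·PV
  1     4,250.00     4,166.6667     4,166.6667       8,333.3333
  2     4,250.00     4,084.9673     8,169.9346      24,509.8039
  3     4,250.00     4,004.8699    12,014.6098      48,058.4391
  4     4,250.00     3,926.3431    15,705.3722      78,526.8612
  5     4,250.00     3,849.3559    19,246.7797     115,480.6783
  6     4,250.00     3,773.8784    22,643.2702     158,502.8917
  7     4,250.00     3,699.8808    25,899.1653     207,193.3225
  8    54,250.00    46,301.8526   370,414.8211   3,333,733.3899
  Σ                 73,807.8147   478,260.6197   3,974,338.7199
P = 73,807.8147.
Convexity = Σ t(t+1)·PV / [P·(1+y)²] = 3,974,338.7199 / (73,807.8147 × 1.040400) = 51.75618.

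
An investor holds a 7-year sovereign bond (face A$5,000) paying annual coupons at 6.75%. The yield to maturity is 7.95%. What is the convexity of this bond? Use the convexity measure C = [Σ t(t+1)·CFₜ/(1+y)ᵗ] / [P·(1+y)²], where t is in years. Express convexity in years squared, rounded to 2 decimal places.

36.87

With y = 0.0795:
  t   CF        PV=CF/(1+0.0795)^t    t·PV        t(t+1)·PV
  1       337.50       312.6447       312.6447         625.2895
  2       337.50       289.6200       579.2399       1,737.7197
  3       337.50       268.2908       804.8725       3,219.4900
  4       337.50       248.5325       994.1300       4,970.6500
  5       337.50       230.2293     1,151.1464       6,906.8782
  6       337.50       213.2740     1,279.6439       8,957.5076
  7     5,337.50     3,124.4916    21,871.4412     174,971.5296
  Σ                  4,687.0829    26,993.1187     201,389.0647
P = 4,687.0829.
Convexity = Σ t(t+1)·PV / [P·(1+y)²] = 201,389.0647 / (4,687.0829 × 1.165320) = 36.87126.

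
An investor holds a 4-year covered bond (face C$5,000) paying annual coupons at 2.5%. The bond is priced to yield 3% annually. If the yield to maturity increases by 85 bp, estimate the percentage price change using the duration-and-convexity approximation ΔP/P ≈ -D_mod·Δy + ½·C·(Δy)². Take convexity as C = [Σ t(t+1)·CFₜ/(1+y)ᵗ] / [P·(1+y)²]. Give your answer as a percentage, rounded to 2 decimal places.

-3.12%

With y = 0.03:
  t   CF        PV=CF/(1+0.03)^t    t·PV        t(t+1)·PV
  1       125.00       121.3592       121.3592         242.7184
  2       125.00       117.8245       235.6490         706.9469
  3       125.00       114.3927       343.1781       1,372.7125
  4     5,125.00     4,553.4961    18,213.9845      91,069.9224
  Σ                  4,907.0725    18,914.1708      93,392.3003
P = 4,907.0725; D_Mac = 3.85447 yrs; D_mod = 3.74221 yrs; C = 17.93966.
Duration effect: -3.74221 × (+0.0085) = -0.031809
Convexity effect: 0.5 × 17.93966 × (0.0085)² = +0.0006481
ΔP/P ≈ -0.031809 + 0.0006481 = -0.031161 = -3.1161%.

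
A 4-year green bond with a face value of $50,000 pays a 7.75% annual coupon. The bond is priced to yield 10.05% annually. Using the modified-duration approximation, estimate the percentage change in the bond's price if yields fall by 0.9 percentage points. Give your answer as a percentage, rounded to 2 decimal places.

+2.92%

Periodic yield y = 0.1005. Modified duration first:
  t   CF        PV=CF/(1+0.1005)^t    t·PV
  1     3,875.00     3,521.1268     3,521.1268
  2     3,875.00     3,199.5700     6,399.1400
  3     3,875.00     2,907.3784     8,722.1353
  4    53,875.00    36,730.5216   146,922.0864
  Σ                 46,358.5968   165,564.4884
P = 46,358.5968; D_Mac = 3.57139 yrs; D_mod = 3.57139/(1+0.1005) = 3.24524 yrs.
ΔP/P ≈ -D_mod · Δy = -3.24524 × (-0.009) = +0.029207 = +2.9207%.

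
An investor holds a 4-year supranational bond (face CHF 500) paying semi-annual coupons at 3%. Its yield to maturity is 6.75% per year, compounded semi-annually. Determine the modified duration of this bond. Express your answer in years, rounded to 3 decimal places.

Periodic yield y = 0.03375. First find Macaulay duration:
  t   CF        PV=CF/(1+0.03375)^t    t·PV
  1         7.50         7.2551         7.2551
  2         7.50         7.0183        14.0365
  3         7.50         6.7891        20.3674
  4         7.50         6.5675        26.2699
  5         7.50         6.3531        31.7654
  6         7.50         6.1457        36.8739
  7         7.50         5.9450        41.6151
  8       507.50       389.1454     3,113.1629
  Σ                    435.2191     3,291.3463
P = 435.2191; Macaulay duration = 3,291.3463 / 435.2191 = 7.56250 half-year periods = 3.78125 years.
Modified duration = D_Mac / (1 + y) = 3.78125 / 1.03375 = 3.65780 years.

3.658 years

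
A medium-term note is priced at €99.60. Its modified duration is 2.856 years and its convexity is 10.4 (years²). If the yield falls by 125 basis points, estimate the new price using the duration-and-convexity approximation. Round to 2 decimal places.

Duration effect: -D_mod·Δy = -2.856 × (-0.0125) = +0.035700
Convexity effect: ½·C·(Δy)² = 0.5 × 10.4 × (-0.0125)² = +0.0008125
ΔP/P ≈ +0.035700 + 0.0008125 = +0.0365125
New price ≈ 99.60 × (1 + 0.0365125) = 103.236645.

€103.24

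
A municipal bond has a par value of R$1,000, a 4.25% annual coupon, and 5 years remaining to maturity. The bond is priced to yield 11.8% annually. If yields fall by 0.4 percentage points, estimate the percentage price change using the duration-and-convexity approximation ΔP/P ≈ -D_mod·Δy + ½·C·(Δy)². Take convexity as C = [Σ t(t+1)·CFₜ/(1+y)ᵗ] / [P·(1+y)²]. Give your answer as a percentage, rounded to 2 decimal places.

With y = 0.118:
  t   CF        PV=CF/(1+0.118)^t    t·PV        t(t+1)·PV
  1        42.50        38.0143        38.0143          76.0286
  2        42.50        34.0021        68.0041         204.0124
  3        42.50        30.4133        91.2399         364.9596
  4        42.50        27.2033       108.8132         544.0662
  5     1,042.50       596.8525     2,984.2627      17,905.5762
  Σ                    726.4855     3,290.3343      19,094.6429
P = 726.4855; D_Mac = 4.52911 yrs; D_mod = 4.05108 yrs; C = 21.02815.
Duration effect: -4.05108 × (-0.004) = +0.016204
Convexity effect: 0.5 × 21.02815 × (-0.004)² = +0.0001682
ΔP/P ≈ +0.016204 + 0.0001682 = +0.016373 = +1.6373%.

+1.64%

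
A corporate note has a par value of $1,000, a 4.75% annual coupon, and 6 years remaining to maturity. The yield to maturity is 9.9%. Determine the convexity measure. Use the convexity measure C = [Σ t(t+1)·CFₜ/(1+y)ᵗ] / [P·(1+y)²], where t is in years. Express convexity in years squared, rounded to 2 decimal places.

With y = 0.099:
  t   CF        PV=CF/(1+0.099)^t    t·PV        t(t+1)·PV
  1        47.50        43.2211        43.2211          86.4422
  2        47.50        39.3277        78.6553         235.9660
  3        47.50        35.7850       107.3549         429.4195
  4        47.50        32.5614       130.2455         651.2277
  5        47.50        29.6282       148.1410         888.8458
  6     1,047.50       594.5219     3,567.1316      24,969.9210
  Σ                    775.0452     4,074.7494      27,261.8221
P = 775.0452.
Convexity = Σ t(t+1)·PV / [P·(1+y)²] = 27,261.8221 / (775.0452 × 1.207801) = 29.12275.

29.12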